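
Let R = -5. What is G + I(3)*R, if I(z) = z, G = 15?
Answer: 0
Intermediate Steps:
G + I(3)*R = 15 + 3*(-5) = 15 - 15 = 0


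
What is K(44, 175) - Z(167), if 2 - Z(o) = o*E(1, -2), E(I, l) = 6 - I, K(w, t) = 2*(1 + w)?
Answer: 923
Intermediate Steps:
K(w, t) = 2 + 2*w
Z(o) = 2 - 5*o (Z(o) = 2 - o*(6 - 1*1) = 2 - o*(6 - 1) = 2 - o*5 = 2 - 5*o)
K(44, 175) - Z(167) = (2 + 2*44) - (2 - 5*167) = (2 + 88) - (2 - 835) = 90 - 1*(-833) = 90 + 833 = 923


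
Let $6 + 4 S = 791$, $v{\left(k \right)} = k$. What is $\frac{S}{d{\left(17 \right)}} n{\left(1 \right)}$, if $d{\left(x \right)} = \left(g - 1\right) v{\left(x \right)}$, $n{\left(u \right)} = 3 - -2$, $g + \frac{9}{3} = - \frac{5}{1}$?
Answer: $- \frac{3925}{612} \approx -6.4134$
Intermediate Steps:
$g = -8$ ($g = -3 - \frac{5}{1} = -3 - 5 = -8$)
$n{\left(u \right)} = 5$ ($n{\left(u \right)} = 3 + 2 = 5$)
$S = \frac{785}{4}$ ($S = - \frac{3}{2} + \frac{1}{4} \cdot 791 = - \frac{3}{2} + \frac{791}{4} = \frac{785}{4} \approx 196.25$)
$d{\left(x \right)} = - 9 x$ ($d{\left(x \right)} = \left(-8 - 1\right) x = - 9 x$)
$\frac{S}{d{\left(17 \right)}} n{\left(1 \right)} = \frac{785}{4 \left(\left(-9\right) 17\right)} 5 = \frac{785}{4 \left(-153\right)} 5 = \frac{785}{4} \left(- \frac{1}{153}\right) 5 = \left(- \frac{785}{612}\right) 5 = - \frac{3925}{612}$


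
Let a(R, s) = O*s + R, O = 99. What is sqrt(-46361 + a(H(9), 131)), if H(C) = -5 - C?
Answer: I*sqrt(33406) ≈ 182.77*I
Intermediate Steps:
a(R, s) = R + 99*s (a(R, s) = 99*s + R = R + 99*s)
sqrt(-46361 + a(H(9), 131)) = sqrt(-46361 + ((-5 - 1*9) + 99*131)) = sqrt(-46361 + ((-5 - 9) + 12969)) = sqrt(-46361 + (-14 + 12969)) = sqrt(-46361 + 12955) = sqrt(-33406) = I*sqrt(33406)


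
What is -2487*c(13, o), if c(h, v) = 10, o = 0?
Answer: -24870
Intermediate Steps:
-2487*c(13, o) = -2487*10 = -24870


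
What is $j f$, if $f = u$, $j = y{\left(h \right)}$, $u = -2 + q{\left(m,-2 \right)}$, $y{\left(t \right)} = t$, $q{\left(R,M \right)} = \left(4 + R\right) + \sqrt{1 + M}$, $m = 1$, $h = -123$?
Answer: $-369 - 123 i \approx -369.0 - 123.0 i$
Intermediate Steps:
$q{\left(R,M \right)} = 4 + R + \sqrt{1 + M}$
$u = 3 + i$ ($u = -2 + \left(4 + 1 + \sqrt{1 - 2}\right) = -2 + \left(4 + 1 + \sqrt{-1}\right) = -2 + \left(4 + 1 + i\right) = -2 + \left(5 + i\right) = 3 + i \approx 3.0 + 1.0 i$)
$j = -123$
$f = 3 + i \approx 3.0 + 1.0 i$
$j f = - 123 \left(3 + i\right) = -369 - 123 i$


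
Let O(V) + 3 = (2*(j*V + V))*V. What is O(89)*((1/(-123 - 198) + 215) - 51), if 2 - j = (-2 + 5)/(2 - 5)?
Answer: 3335723695/321 ≈ 1.0392e+7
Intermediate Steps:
j = 3 (j = 2 - (-2 + 5)/(2 - 5) = 2 - 3/(-3) = 2 - 3*(-1)/3 = 2 - 1*(-1) = 2 + 1 = 3)
O(V) = -3 + 8*V² (O(V) = -3 + (2*(3*V + V))*V = -3 + (2*(4*V))*V = -3 + (8*V)*V = -3 + 8*V²)
O(89)*((1/(-123 - 198) + 215) - 51) = (-3 + 8*89²)*((1/(-123 - 198) + 215) - 51) = (-3 + 8*7921)*((1/(-321) + 215) - 51) = (-3 + 63368)*((-1/321 + 215) - 51) = 63365*(69014/321 - 51) = 63365*(52643/321) = 3335723695/321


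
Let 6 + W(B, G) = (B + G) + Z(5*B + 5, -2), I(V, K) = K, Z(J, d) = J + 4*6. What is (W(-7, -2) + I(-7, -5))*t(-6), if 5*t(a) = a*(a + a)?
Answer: -1872/5 ≈ -374.40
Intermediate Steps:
Z(J, d) = 24 + J (Z(J, d) = J + 24 = 24 + J)
t(a) = 2*a**2/5 (t(a) = (a*(a + a))/5 = (a*(2*a))/5 = (2*a**2)/5 = 2*a**2/5)
W(B, G) = 23 + G + 6*B (W(B, G) = -6 + ((B + G) + (24 + (5*B + 5))) = -6 + ((B + G) + (24 + (5 + 5*B))) = -6 + ((B + G) + (29 + 5*B)) = -6 + (29 + G + 6*B) = 23 + G + 6*B)
(W(-7, -2) + I(-7, -5))*t(-6) = ((23 - 2 + 6*(-7)) - 5)*((2/5)*(-6)**2) = ((23 - 2 - 42) - 5)*((2/5)*36) = (-21 - 5)*(72/5) = -26*72/5 = -1872/5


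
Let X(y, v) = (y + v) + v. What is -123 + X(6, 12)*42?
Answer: 1137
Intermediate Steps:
X(y, v) = y + 2*v (X(y, v) = (v + y) + v = y + 2*v)
-123 + X(6, 12)*42 = -123 + (6 + 2*12)*42 = -123 + (6 + 24)*42 = -123 + 30*42 = -123 + 1260 = 1137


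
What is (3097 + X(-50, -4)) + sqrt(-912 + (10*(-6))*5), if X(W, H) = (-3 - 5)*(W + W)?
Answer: 3897 + 2*I*sqrt(303) ≈ 3897.0 + 34.814*I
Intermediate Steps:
X(W, H) = -16*W
(3097 + X(-50, -4)) + sqrt(-912 + (10*(-6))*5) = (3097 - 16*(-50)) + sqrt(-912 + (10*(-6))*5) = (3097 + 800) + sqrt(-912 - 60*5) = 3897 + sqrt(-912 - 300) = 3897 + sqrt(-1212) = 3897 + 2*I*sqrt(303)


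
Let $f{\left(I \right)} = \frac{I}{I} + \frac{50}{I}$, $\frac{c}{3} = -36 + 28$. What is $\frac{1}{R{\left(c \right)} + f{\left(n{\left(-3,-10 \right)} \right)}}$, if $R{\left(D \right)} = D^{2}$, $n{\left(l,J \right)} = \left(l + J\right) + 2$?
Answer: $\frac{11}{6297} \approx 0.0017469$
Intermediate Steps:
$c = -24$ ($c = 3 \left(-36 + 28\right) = 3 \left(-8\right) = -24$)
$n{\left(l,J \right)} = 2 + J + l$ ($n{\left(l,J \right)} = \left(J + l\right) + 2 = 2 + J + l$)
$f{\left(I \right)} = 1 + \frac{50}{I}$
$\frac{1}{R{\left(c \right)} + f{\left(n{\left(-3,-10 \right)} \right)}} = \frac{1}{\left(-24\right)^{2} + \frac{50 - 11}{2 - 10 - 3}} = \frac{1}{576 + \frac{50 - 11}{-11}} = \frac{1}{576 - \frac{39}{11}} = \frac{1}{\frac{6297}{11}} = \frac{11}{6297}$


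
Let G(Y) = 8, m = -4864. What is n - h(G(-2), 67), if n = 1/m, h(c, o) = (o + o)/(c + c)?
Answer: -40737/4864 ≈ -8.3752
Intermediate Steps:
h(c, o) = o/c (h(c, o) = (2*o)/((2*c)) = (2*o)*(1/(2*c)) = o/c)
n = -1/4864 (n = 1/(-4864) = -1/4864 ≈ -0.00020559)
n - h(G(-2), 67) = -1/4864 - 67/8 = -40737/4864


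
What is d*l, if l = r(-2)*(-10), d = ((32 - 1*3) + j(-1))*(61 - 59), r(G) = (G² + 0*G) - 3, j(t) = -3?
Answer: -520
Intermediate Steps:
r(G) = -3 + G² (r(G) = (G² + 0) - 3 = G² - 3 = -3 + G²)
d = 52 (d = ((32 - 1*3) - 3)*(61 - 59) = ((32 - 3) - 3)*2 = (29 - 3)*2 = 26*2 = 52)
l = -10 (l = (-3 + (-2)²)*(-10) = (-3 + 4)*(-10) = 1*(-10) = -10)
d*l = 52*(-10) = -520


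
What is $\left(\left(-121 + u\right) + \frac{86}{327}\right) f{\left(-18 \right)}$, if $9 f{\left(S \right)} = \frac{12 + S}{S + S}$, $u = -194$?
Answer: $- \frac{102919}{17658} \approx -5.8285$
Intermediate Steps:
$f{\left(S \right)} = \frac{12 + S}{18 S}$ ($f{\left(S \right)} = \frac{\left(12 + S\right) \frac{1}{S + S}}{9} = \frac{\left(12 + S\right) \frac{1}{2 S}}{9} = \frac{\frac{1}{2} \frac{1}{S} \left(12 + S\right)}{9} = \frac{12 + S}{18 S}$)
$\left(\left(-121 + u\right) + \frac{86}{327}\right) f{\left(-18 \right)} = \left(\left(-121 - 194\right) + \frac{86}{327}\right) \frac{12 - 18}{18 \left(-18\right)} = \left(-315 + 86 \cdot \frac{1}{327}\right) \frac{1}{18} \left(- \frac{1}{18}\right) \left(-6\right) = \left(-315 + \frac{86}{327}\right) \frac{1}{54} = \left(- \frac{102919}{327}\right) \frac{1}{54} = - \frac{102919}{17658}$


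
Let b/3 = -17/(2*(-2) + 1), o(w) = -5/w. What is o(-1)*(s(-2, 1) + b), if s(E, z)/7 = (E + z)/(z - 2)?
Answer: 120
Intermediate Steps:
s(E, z) = 7*(E + z)/(-2 + z) (s(E, z) = 7*((E + z)/(z - 2)) = 7*((E + z)/(-2 + z)) = 7*(E + z)/(-2 + z))
b = 17 (b = 3*(-17/(2*(-2) + 1)) = 3*(-17/(-4 + 1)) = 3*(-17/(-3)) = 3*(-17*(-⅓)) = 3*(17/3) = 17)
o(-1)*(s(-2, 1) + b) = (-5/(-1))*(7*(-2 + 1)/(-2 + 1) + 17) = (-5*(-1))*(7*(-1)/(-1) + 17) = 5*(7*(-1)*(-1) + 17) = 5*(7 + 17) = 5*24 = 120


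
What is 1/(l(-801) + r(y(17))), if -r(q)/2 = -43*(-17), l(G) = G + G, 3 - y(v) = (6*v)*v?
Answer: -1/3064 ≈ -0.00032637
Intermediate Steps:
y(v) = 3 - 6*v² (y(v) = 3 - 6*v*v = 3 - 6*v²)
l(G) = 2*G
r(q) = -1462 (r(q) = -(-86)*(-17) = -2*731 = -1462)
1/(l(-801) + r(y(17))) = 1/(2*(-801) - 1462) = 1/(-1602 - 1462) = 1/(-3064) = -1/3064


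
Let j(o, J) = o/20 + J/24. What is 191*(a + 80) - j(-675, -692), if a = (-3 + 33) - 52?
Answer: 133687/12 ≈ 11141.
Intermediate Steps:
a = -22 (a = 30 - 52 = -22)
j(o, J) = o/20 + J/24 (j(o, J) = o*(1/20) + J*(1/24) = o/20 + J/24)
191*(a + 80) - j(-675, -692) = 191*(-22 + 80) - ((1/20)*(-675) + (1/24)*(-692)) = 191*58 - (-135/4 - 173/6) = 11078 - 1*(-751/12) = 11078 + 751/12 = 133687/12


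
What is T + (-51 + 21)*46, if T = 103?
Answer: -1277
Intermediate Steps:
T + (-51 + 21)*46 = 103 + (-51 + 21)*46 = 103 - 30*46 = 103 - 1380 = -1277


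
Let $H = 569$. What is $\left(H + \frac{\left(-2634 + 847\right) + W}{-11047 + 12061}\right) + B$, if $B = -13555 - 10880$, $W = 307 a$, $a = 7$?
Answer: $- \frac{12099881}{507} \approx -23866.0$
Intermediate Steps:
$W = 2149$ ($W = 307 \cdot 7 = 2149$)
$B = -24435$ ($B = -13555 - 10880 = -24435$)
$\left(H + \frac{\left(-2634 + 847\right) + W}{-11047 + 12061}\right) + B = \left(569 + \frac{\left(-2634 + 847\right) + 2149}{-11047 + 12061}\right) - 24435 = \left(569 + \frac{-1787 + 2149}{1014}\right) - 24435 = \left(569 + 362 \cdot \frac{1}{1014}\right) - 24435 = \left(569 + \frac{181}{507}\right) - 24435 = \frac{288664}{507} - 24435 = - \frac{12099881}{507}$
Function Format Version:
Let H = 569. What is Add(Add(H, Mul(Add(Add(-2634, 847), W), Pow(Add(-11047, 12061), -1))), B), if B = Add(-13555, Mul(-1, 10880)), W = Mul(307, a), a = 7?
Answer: Rational(-12099881, 507) ≈ -23866.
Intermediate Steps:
W = 2149 (W = Mul(307, 7) = 2149)
B = -24435 (B = Add(-13555, -10880) = -24435)
Add(Add(H, Mul(Add(Add(-2634, 847), W), Pow(Add(-11047, 12061), -1))), B) = Add(Add(569, Mul(Add(Add(-2634, 847), 2149), Pow(Add(-11047, 12061), -1))), -24435) = Add(Add(569, Mul(Add(-1787, 2149), Pow(1014, -1))), -24435) = Add(Add(569, Mul(362, Rational(1, 1014))), -24435) = Add(Add(569, Rational(181, 507)), -24435) = Add(Rational(288664, 507), -24435) = Rational(-12099881, 507)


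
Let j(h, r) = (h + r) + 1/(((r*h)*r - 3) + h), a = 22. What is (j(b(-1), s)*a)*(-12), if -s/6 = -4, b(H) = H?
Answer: -880374/145 ≈ -6071.5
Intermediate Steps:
s = 24 (s = -6*(-4) = 24)
j(h, r) = h + r + 1/(-3 + h + h*r²) (j(h, r) = (h + r) + 1/(((h*r)*r - 3) + h) = (h + r) + 1/((h*r² - 3) + h) = (h + r) + 1/((-3 + h*r²) + h) = (h + r) + 1/(-3 + h + h*r²) = h + r + 1/(-3 + h + h*r²))
(j(b(-1), s)*a)*(-12) = (((1 + (-1)² - 3*(-1) - 3*24 - 1*24 - 1*24³ + (-1)²*24²)/(-3 - 1 - 1*24²))*22)*(-12) = (((1 + 1 + 3 - 72 - 24 - 1*13824 + 1*576)/(-3 - 1 - 1*576))*22)*(-12) = (((1 + 1 + 3 - 72 - 24 - 13824 + 576)/(-3 - 1 - 576))*22)*(-12) = ((-13339/(-580))*22)*(-12) = (-1/580*(-13339)*22)*(-12) = ((13339/580)*22)*(-12) = (146729/290)*(-12) = -880374/145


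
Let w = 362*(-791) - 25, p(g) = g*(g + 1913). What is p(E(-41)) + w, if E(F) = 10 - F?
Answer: -186203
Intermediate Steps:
p(g) = g*(1913 + g)
w = -286367 (w = -286342 - 25 = -286367)
p(E(-41)) + w = (10 - 1*(-41))*(1913 + (10 - 1*(-41))) - 286367 = (10 + 41)*(1913 + (10 + 41)) - 286367 = 51*(1913 + 51) - 286367 = 51*1964 - 286367 = 100164 - 286367 = -186203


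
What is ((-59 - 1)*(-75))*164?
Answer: 738000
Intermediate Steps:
((-59 - 1)*(-75))*164 = -60*(-75)*164 = 4500*164 = 738000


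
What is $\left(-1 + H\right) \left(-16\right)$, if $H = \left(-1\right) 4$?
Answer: $80$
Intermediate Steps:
$H = -4$
$\left(-1 + H\right) \left(-16\right) = \left(-1 - 4\right) \left(-16\right) = \left(-5\right) \left(-16\right) = 80$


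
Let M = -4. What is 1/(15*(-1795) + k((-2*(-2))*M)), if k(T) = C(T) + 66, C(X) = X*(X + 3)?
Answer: -1/26651 ≈ -3.7522e-5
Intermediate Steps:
C(X) = X*(3 + X)
k(T) = 66 + T*(3 + T) (k(T) = T*(3 + T) + 66 = 66 + T*(3 + T))
1/(15*(-1795) + k((-2*(-2))*M)) = 1/(15*(-1795) + (66 + (-2*(-2)*(-4))*(3 - 2*(-2)*(-4)))) = 1/(-26925 + (66 + (4*(-4))*(3 + 4*(-4)))) = 1/(-26925 + (66 - 16*(3 - 16))) = 1/(-26925 + (66 - 16*(-13))) = 1/(-26925 + (66 + 208)) = 1/(-26925 + 274) = 1/(-26651) = -1/26651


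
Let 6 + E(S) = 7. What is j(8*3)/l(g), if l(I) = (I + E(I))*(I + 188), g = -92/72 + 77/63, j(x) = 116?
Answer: 37584/57511 ≈ 0.65351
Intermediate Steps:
E(S) = 1 (E(S) = -6 + 7 = 1)
g = -1/18 (g = -92*1/72 + 77*(1/63) = -23/18 + 11/9 = -1/18 ≈ -0.055556)
l(I) = (1 + I)*(188 + I) (l(I) = (I + 1)*(I + 188) = (1 + I)*(188 + I))
j(8*3)/l(g) = 116/(188 + (-1/18)**2 + 189*(-1/18)) = 116/(188 + 1/324 - 21/2) = 116/(57511/324) = 116*(324/57511) = 37584/57511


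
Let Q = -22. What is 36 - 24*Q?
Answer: 564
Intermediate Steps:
36 - 24*Q = 36 - 24*(-22) = 36 + 528 = 564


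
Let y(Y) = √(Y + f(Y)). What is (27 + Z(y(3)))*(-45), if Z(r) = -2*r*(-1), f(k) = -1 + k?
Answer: -1215 - 90*√5 ≈ -1416.2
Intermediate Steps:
y(Y) = √(-1 + 2*Y) (y(Y) = √(Y + (-1 + Y)) = √(-1 + 2*Y))
Z(r) = 2*r
(27 + Z(y(3)))*(-45) = (27 + 2*√(-1 + 2*3))*(-45) = (27 + 2*√(-1 + 6))*(-45) = (27 + 2*√5)*(-45) = -1215 - 90*√5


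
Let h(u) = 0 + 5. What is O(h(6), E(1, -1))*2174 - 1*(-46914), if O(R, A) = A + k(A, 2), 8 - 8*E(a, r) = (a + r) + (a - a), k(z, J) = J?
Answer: 53436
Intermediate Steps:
h(u) = 5
E(a, r) = 1 - a/8 - r/8 (E(a, r) = 1 - ((a + r) + (a - a))/8 = 1 - ((a + r) + 0)/8 = 1 - (a + r)/8 = 1 + (-a/8 - r/8) = 1 - a/8 - r/8)
O(R, A) = 2 + A (O(R, A) = A + 2 = 2 + A)
O(h(6), E(1, -1))*2174 - 1*(-46914) = (2 + (1 - 1/8*1 - 1/8*(-1)))*2174 - 1*(-46914) = (2 + (1 - 1/8 + 1/8))*2174 + 46914 = (2 + 1)*2174 + 46914 = 3*2174 + 46914 = 6522 + 46914 = 53436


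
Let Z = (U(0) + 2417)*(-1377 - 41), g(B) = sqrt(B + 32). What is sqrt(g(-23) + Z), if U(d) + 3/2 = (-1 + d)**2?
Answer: I*sqrt(3426594) ≈ 1851.1*I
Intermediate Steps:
U(d) = -3/2 + (-1 + d)**2
g(B) = sqrt(32 + B)
Z = -3426597 (Z = ((-3/2 + (-1 + 0)**2) + 2417)*(-1377 - 41) = ((-3/2 + (-1)**2) + 2417)*(-1418) = ((-3/2 + 1) + 2417)*(-1418) = (-1/2 + 2417)*(-1418) = (4833/2)*(-1418) = -3426597)
sqrt(g(-23) + Z) = sqrt(sqrt(32 - 23) - 3426597) = sqrt(sqrt(9) - 3426597) = sqrt(3 - 3426597) = sqrt(-3426594) = I*sqrt(3426594)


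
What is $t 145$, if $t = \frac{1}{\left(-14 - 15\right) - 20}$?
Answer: $- \frac{145}{49} \approx -2.9592$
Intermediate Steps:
$t = - \frac{1}{49}$ ($t = \frac{1}{\left(-14 - 15\right) - 20} = \frac{1}{-29 - 20} = \frac{1}{-49} = - \frac{1}{49} \approx -0.020408$)
$t 145 = \left(- \frac{1}{49}\right) 145 = - \frac{145}{49}$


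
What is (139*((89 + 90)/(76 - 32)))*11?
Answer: 24881/4 ≈ 6220.3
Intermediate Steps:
(139*((89 + 90)/(76 - 32)))*11 = (139*(179/44))*11 = (24881/44)*11 = 24881/4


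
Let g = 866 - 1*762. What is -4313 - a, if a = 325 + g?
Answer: -4742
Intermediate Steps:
g = 104 (g = 866 - 762 = 104)
a = 429 (a = 325 + 104 = 429)
-4313 - a = -4313 - 1*429 = -4313 - 429 = -4742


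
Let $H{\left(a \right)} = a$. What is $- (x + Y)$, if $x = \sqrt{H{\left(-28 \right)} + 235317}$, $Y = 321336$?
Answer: $-321336 - \sqrt{235289} \approx -3.2182 \cdot 10^{5}$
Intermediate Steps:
$x = \sqrt{235289}$ ($x = \sqrt{-28 + 235317} = \sqrt{235289} \approx 485.07$)
$- (x + Y) = - (\sqrt{235289} + 321336) = - (321336 + \sqrt{235289}) = -321336 - \sqrt{235289}$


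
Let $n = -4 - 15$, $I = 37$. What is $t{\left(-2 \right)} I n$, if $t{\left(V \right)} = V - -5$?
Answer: $-2109$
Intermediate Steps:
$t{\left(V \right)} = 5 + V$ ($t{\left(V \right)} = V + 5 = 5 + V$)
$n = -19$ ($n = -4 - 15 = -19$)
$t{\left(-2 \right)} I n = \left(5 - 2\right) 37 \left(-19\right) = 3 \cdot 37 \left(-19\right) = 111 \left(-19\right) = -2109$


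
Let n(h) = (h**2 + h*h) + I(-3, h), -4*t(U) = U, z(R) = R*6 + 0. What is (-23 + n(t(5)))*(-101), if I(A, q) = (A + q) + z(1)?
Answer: 14645/8 ≈ 1830.6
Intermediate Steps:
z(R) = 6*R (z(R) = 6*R + 0 = 6*R)
t(U) = -U/4
I(A, q) = 6 + A + q (I(A, q) = (A + q) + 6*1 = (A + q) + 6 = 6 + A + q)
n(h) = 3 + h + 2*h**2 (n(h) = (h**2 + h*h) + (6 - 3 + h) = (h**2 + h**2) + (3 + h) = 2*h**2 + (3 + h) = 3 + h + 2*h**2)
(-23 + n(t(5)))*(-101) = (-23 + (3 - 1/4*5 + 2*(-1/4*5)**2))*(-101) = (-23 + (3 - 5/4 + 2*(-5/4)**2))*(-101) = (-23 + (3 - 5/4 + 2*(25/16)))*(-101) = (-23 + (3 - 5/4 + 25/8))*(-101) = (-23 + 39/8)*(-101) = -145/8*(-101) = 14645/8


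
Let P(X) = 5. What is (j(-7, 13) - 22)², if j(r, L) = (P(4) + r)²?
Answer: 324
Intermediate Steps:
j(r, L) = (5 + r)²
(j(-7, 13) - 22)² = ((5 - 7)² - 22)² = ((-2)² - 22)² = (4 - 22)² = (-18)² = 324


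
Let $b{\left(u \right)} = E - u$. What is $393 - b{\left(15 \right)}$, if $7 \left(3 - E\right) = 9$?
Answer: $\frac{2844}{7} \approx 406.29$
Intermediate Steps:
$E = \frac{12}{7}$ ($E = 3 - \frac{9}{7} = \frac{12}{7} \approx 1.7143$)
$b{\left(u \right)} = \frac{12}{7} - u$
$393 - b{\left(15 \right)} = 393 - \left(\frac{12}{7} - 15\right) = 393 - - \frac{93}{7} = 393 + \frac{93}{7} = \frac{2844}{7}$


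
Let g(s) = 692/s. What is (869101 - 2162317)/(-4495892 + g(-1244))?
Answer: 134063392/466074195 ≈ 0.28764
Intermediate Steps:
(869101 - 2162317)/(-4495892 + g(-1244)) = (869101 - 2162317)/(-4495892 + 692/(-1244)) = -1293216/(-4495892 + 692*(-1/1244)) = -1293216/(-4495892 - 173/311) = -1293216/(-1398222585/311) = -1293216*(-311/1398222585) = 134063392/466074195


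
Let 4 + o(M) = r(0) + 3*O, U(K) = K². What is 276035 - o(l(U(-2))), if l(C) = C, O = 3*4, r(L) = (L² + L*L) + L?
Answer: 276003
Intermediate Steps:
r(L) = L + 2*L² (r(L) = (L² + L²) + L = 2*L² + L = L + 2*L²)
O = 12
o(M) = 32 (o(M) = -4 + (0*(1 + 2*0) + 3*12) = -4 + (0*(1 + 0) + 36) = -4 + (0*1 + 36) = -4 + (0 + 36) = -4 + 36 = 32)
276035 - o(l(U(-2))) = 276035 - 1*32 = 276035 - 32 = 276003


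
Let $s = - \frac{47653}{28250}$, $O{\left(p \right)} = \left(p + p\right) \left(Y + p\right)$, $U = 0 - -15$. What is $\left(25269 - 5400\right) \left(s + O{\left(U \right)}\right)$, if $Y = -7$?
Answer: $\frac{133765002543}{28250} \approx 4.735 \cdot 10^{6}$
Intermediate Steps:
$U = 15$ ($U = 0 + 15 = 15$)
$O{\left(p \right)} = 2 p \left(-7 + p\right)$ ($O{\left(p \right)} = \left(p + p\right) \left(-7 + p\right) = 2 p \left(-7 + p\right)$)
$s = - \frac{47653}{28250}$ ($s = \left(-47653\right) \frac{1}{28250} = - \frac{47653}{28250} \approx -1.6868$)
$\left(25269 - 5400\right) \left(s + O{\left(U \right)}\right) = \left(25269 - 5400\right) \left(- \frac{47653}{28250} + 2 \cdot 15 \left(-7 + 15\right)\right) = 19869 \left(- \frac{47653}{28250} + 2 \cdot 15 \cdot 8\right) = 19869 \left(- \frac{47653}{28250} + 240\right) = 19869 \cdot \frac{6732347}{28250} = \frac{133765002543}{28250}$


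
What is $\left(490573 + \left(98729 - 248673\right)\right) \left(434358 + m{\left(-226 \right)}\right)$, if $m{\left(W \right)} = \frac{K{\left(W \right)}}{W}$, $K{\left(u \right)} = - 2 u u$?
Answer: $148108895490$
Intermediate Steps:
$K{\left(u \right)} = - 2 u^{2}$
$m{\left(W \right)} = - 2 W$ ($m{\left(W \right)} = \frac{\left(-2\right) W^{2}}{W} = - 2 W$)
$\left(490573 + \left(98729 - 248673\right)\right) \left(434358 + m{\left(-226 \right)}\right) = \left(490573 + \left(98729 - 248673\right)\right) \left(434358 - -452\right) = \left(490573 + \left(98729 - 248673\right)\right) \left(434358 + 452\right) = \left(490573 - 149944\right) 434810 = 340629 \cdot 434810 = 148108895490$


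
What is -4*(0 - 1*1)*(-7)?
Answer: -28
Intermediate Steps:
-4*(0 - 1*1)*(-7) = -4*(0 - 1)*(-7) = -4*(-1)*(-7) = 4*(-7) = -28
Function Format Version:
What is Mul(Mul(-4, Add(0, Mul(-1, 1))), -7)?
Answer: -28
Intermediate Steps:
Mul(Mul(-4, Add(0, Mul(-1, 1))), -7) = Mul(Mul(-4, Add(0, -1)), -7) = Mul(Mul(-4, -1), -7) = Mul(4, -7) = -28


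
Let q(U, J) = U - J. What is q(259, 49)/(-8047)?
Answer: -210/8047 ≈ -0.026097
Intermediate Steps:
q(259, 49)/(-8047) = (259 - 1*49)/(-8047) = (259 - 49)*(-1/8047) = 210*(-1/8047) = -210/8047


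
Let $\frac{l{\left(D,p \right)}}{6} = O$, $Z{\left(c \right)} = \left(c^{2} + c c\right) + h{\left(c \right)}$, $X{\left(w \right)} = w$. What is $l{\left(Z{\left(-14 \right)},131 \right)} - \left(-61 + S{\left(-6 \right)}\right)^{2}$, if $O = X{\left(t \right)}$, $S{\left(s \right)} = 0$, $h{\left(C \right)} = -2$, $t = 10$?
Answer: $-3661$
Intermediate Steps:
$Z{\left(c \right)} = -2 + 2 c^{2}$ ($Z{\left(c \right)} = \left(c^{2} + c c\right) - 2 = \left(c^{2} + c^{2}\right) - 2 = 2 c^{2} - 2 = -2 + 2 c^{2}$)
$O = 10$
$l{\left(D,p \right)} = 60$ ($l{\left(D,p \right)} = 6 \cdot 10 = 60$)
$l{\left(Z{\left(-14 \right)},131 \right)} - \left(-61 + S{\left(-6 \right)}\right)^{2} = 60 - \left(-61 + 0\right)^{2} = 60 - \left(-61\right)^{2} = 60 - 3721 = -3661$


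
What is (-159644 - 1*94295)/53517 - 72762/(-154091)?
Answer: -35235710495/8246488047 ≈ -4.2728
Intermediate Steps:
(-159644 - 1*94295)/53517 - 72762/(-154091) = (-159644 - 94295)*(1/53517) - 72762*(-1/154091) = -253939*1/53517 + 72762/154091 = -253939/53517 + 72762/154091 = -35235710495/8246488047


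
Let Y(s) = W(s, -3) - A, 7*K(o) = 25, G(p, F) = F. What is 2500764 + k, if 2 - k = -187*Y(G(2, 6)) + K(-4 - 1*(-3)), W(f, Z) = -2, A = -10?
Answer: 17515809/7 ≈ 2.5023e+6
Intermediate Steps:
K(o) = 25/7 (K(o) = (⅐)*25 = 25/7)
Y(s) = 8 (Y(s) = -2 - 1*(-10) = -2 + 10 = 8)
k = 10461/7 (k = 2 - (-187*8 + 25/7) = 2 - (-1496 + 25/7) = 2 - 1*(-10447/7) = 2 + 10447/7 = 10461/7 ≈ 1494.4)
2500764 + k = 2500764 + 10461/7 = 17515809/7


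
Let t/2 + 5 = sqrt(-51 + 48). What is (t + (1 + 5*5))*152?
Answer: 2432 + 304*I*sqrt(3) ≈ 2432.0 + 526.54*I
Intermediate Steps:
t = -10 + 2*I*sqrt(3) (t = -10 + 2*sqrt(-51 + 48) = -10 + 2*sqrt(-3) = -10 + 2*(I*sqrt(3)) = -10 + 2*I*sqrt(3) ≈ -10.0 + 3.4641*I)
(t + (1 + 5*5))*152 = ((-10 + 2*I*sqrt(3)) + (1 + 5*5))*152 = ((-10 + 2*I*sqrt(3)) + (1 + 25))*152 = ((-10 + 2*I*sqrt(3)) + 26)*152 = (16 + 2*I*sqrt(3))*152 = 2432 + 304*I*sqrt(3)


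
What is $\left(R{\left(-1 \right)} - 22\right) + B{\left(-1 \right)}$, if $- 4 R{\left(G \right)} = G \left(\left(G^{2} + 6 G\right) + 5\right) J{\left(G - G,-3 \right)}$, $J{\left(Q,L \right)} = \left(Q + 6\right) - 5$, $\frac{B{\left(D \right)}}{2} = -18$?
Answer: $-58$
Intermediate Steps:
$B{\left(D \right)} = -36$ ($B{\left(D \right)} = 2 \left(-18\right) = -36$)
$J{\left(Q,L \right)} = 1 + Q$ ($J{\left(Q,L \right)} = \left(6 + Q\right) - 5 = 1 + Q$)
$R{\left(G \right)} = - \frac{G \left(5 + G^{2} + 6 G\right)}{4}$ ($R{\left(G \right)} = - \frac{G \left(\left(G^{2} + 6 G\right) + 5\right) \left(1 + \left(G - G\right)\right)}{4} = - \frac{G \left(5 + G^{2} + 6 G\right) \left(1 + 0\right)}{4} = - \frac{G \left(5 + G^{2} + 6 G\right) 1}{4} = - \frac{G \left(5 + G^{2} + 6 G\right)}{4}$)
$\left(R{\left(-1 \right)} - 22\right) + B{\left(-1 \right)} = \left(\left(- \frac{1}{4}\right) \left(-1\right) \left(5 + \left(-1\right)^{2} + 6 \left(-1\right)\right) - 22\right) - 36 = \left(\left(- \frac{1}{4}\right) \left(-1\right) \left(5 + 1 - 6\right) - 22\right) - 36 = \left(\left(- \frac{1}{4}\right) \left(-1\right) 0 - 22\right) - 36 = \left(0 - 22\right) - 36 = -22 - 36 = -58$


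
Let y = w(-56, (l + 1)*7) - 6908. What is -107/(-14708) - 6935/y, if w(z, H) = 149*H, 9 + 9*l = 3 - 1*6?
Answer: 308329009/320149036 ≈ 0.96308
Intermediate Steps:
l = -4/3 (l = -1 + (3 - 1*6)/9 = -1 + (3 - 6)/9 = -1 + (⅑)*(-3) = -1 - ⅓ = -4/3 ≈ -1.3333)
y = -21767/3 (y = 149*((-4/3 + 1)*7) - 6908 = 149*(-⅓*7) - 6908 = 149*(-7/3) - 6908 = -1043/3 - 6908 = -21767/3 ≈ -7255.7)
-107/(-14708) - 6935/y = -107/(-14708) - 6935/(-21767/3) = -107*(-1/14708) - 6935*(-3/21767) = 107/14708 + 20805/21767 = 308329009/320149036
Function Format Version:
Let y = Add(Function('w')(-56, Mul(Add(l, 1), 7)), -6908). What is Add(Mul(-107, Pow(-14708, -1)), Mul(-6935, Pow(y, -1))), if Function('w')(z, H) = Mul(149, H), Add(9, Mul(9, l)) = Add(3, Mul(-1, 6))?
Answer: Rational(308329009, 320149036) ≈ 0.96308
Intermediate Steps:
l = Rational(-4, 3) (l = Add(-1, Mul(Rational(1, 9), Add(3, Mul(-1, 6)))) = Add(-1, Mul(Rational(1, 9), Add(3, -6))) = Add(-1, Mul(Rational(1, 9), -3)) = Add(-1, Rational(-1, 3)) = Rational(-4, 3) ≈ -1.3333)
y = Rational(-21767, 3) (y = Add(Mul(149, Mul(Add(Rational(-4, 3), 1), 7)), -6908) = Add(Mul(149, Mul(Rational(-1, 3), 7)), -6908) = Add(Mul(149, Rational(-7, 3)), -6908) = Add(Rational(-1043, 3), -6908) = Rational(-21767, 3) ≈ -7255.7)
Add(Mul(-107, Pow(-14708, -1)), Mul(-6935, Pow(y, -1))) = Add(Mul(-107, Pow(-14708, -1)), Mul(-6935, Pow(Rational(-21767, 3), -1))) = Add(Mul(-107, Rational(-1, 14708)), Mul(-6935, Rational(-3, 21767))) = Add(Rational(107, 14708), Rational(20805, 21767)) = Rational(308329009, 320149036)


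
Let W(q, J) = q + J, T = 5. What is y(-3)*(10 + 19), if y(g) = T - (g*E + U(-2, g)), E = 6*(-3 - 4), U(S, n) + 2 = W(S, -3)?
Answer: -3306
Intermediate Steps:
W(q, J) = J + q
U(S, n) = -5 + S (U(S, n) = -2 + (-3 + S) = -5 + S)
E = -42 (E = 6*(-7) = -42)
y(g) = 12 + 42*g (y(g) = 5 - (g*(-42) + (-5 - 2)) = 5 - (-42*g - 7) = 5 - (-7 - 42*g) = 5 + (7 + 42*g) = 12 + 42*g)
y(-3)*(10 + 19) = (12 + 42*(-3))*(10 + 19) = (12 - 126)*29 = -114*29 = -3306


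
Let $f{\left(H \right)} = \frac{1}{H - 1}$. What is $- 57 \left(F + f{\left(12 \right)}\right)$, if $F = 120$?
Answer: $- \frac{75297}{11} \approx -6845.2$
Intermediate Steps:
$f{\left(H \right)} = \frac{1}{-1 + H}$
$- 57 \left(F + f{\left(12 \right)}\right) = - 57 \left(120 + \frac{1}{-1 + 12}\right) = - 57 \left(120 + \frac{1}{11}\right) = \left(-57\right) \frac{1321}{11} = - \frac{75297}{11}$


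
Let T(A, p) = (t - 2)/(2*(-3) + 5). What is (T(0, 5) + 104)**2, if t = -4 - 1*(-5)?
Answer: 11025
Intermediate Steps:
t = 1 (t = -4 + 5 = 1)
T(A, p) = 1 (T(A, p) = (1 - 2)/(2*(-3) + 5) = -1/(-6 + 5) = -1/(-1) = -1*(-1) = 1)
(T(0, 5) + 104)**2 = (1 + 104)**2 = 105**2 = 11025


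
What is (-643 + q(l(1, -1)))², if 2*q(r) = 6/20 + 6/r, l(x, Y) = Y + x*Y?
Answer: 166074769/400 ≈ 4.1519e+5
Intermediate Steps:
l(x, Y) = Y + Y*x
q(r) = 3/20 + 3/r (q(r) = (6/20 + 6/r)/2 = (6*(1/20) + 6/r)/2 = (3/10 + 6/r)/2 = 3/20 + 3/r)
(-643 + q(l(1, -1)))² = (-643 + (3/20 + 3/((-(1 + 1)))))² = (-643 + (3/20 + 3/((-1*2))))² = (-643 + (3/20 + 3/(-2)))² = (-643 + (3/20 + 3*(-½)))² = (-643 + (3/20 - 3/2))² = (-643 - 27/20)² = (-12887/20)² = 166074769/400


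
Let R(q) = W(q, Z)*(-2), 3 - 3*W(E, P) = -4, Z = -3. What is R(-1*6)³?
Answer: -2744/27 ≈ -101.63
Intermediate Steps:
W(E, P) = 7/3 (W(E, P) = 1 - ⅓*(-4) = 1 + 4/3 = 7/3)
R(q) = -14/3 (R(q) = (7/3)*(-2) = -14/3)
R(-1*6)³ = (-14/3)³ = -2744/27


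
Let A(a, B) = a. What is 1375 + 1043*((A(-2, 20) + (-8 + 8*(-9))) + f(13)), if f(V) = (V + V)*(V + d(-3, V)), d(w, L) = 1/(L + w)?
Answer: 1355474/5 ≈ 2.7110e+5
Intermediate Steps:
f(V) = 2*V*(V + 1/(-3 + V)) (f(V) = (V + V)*(V + 1/(V - 3)) = (2*V)*(V + 1/(-3 + V)) = 2*V*(V + 1/(-3 + V)))
1375 + 1043*((A(-2, 20) + (-8 + 8*(-9))) + f(13)) = 1375 + 1043*((-2 + (-8 + 8*(-9))) + 2*13*(1 + 13*(-3 + 13))/(-3 + 13)) = 1375 + 1043*((-2 + (-8 - 72)) + 2*13*(1 + 13*10)/10) = 1375 + 1043*((-2 - 80) + 2*13*(⅒)*(1 + 130)) = 1375 + 1043*(-82 + 2*13*(⅒)*131) = 1375 + 1043*(-82 + 1703/5) = 1375 + 1043*(1293/5) = 1375 + 1348599/5 = 1355474/5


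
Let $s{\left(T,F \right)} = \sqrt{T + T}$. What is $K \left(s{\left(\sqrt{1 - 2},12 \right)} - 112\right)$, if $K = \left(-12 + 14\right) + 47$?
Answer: $-5439 + 49 i \approx -5439.0 + 49.0 i$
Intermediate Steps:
$s{\left(T,F \right)} = \sqrt{2} \sqrt{T}$ ($s{\left(T,F \right)} = \sqrt{2 T} = \sqrt{2} \sqrt{T}$)
$K = 49$ ($K = 2 + 47 = 49$)
$K \left(s{\left(\sqrt{1 - 2},12 \right)} - 112\right) = 49 \left(\sqrt{2} \sqrt{\sqrt{1 - 2}} - 112\right) = 49 \left(\sqrt{2} \sqrt{\sqrt{-1}} - 112\right) = 49 \left(\sqrt{2} \sqrt{i} - 112\right) = 49 \left(-112 + \sqrt{2} \sqrt{i}\right) = -5488 + 49 \sqrt{2} \sqrt{i}$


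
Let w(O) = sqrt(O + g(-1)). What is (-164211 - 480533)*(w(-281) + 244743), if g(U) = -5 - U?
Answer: -157796580792 - 644744*I*sqrt(285) ≈ -1.578e+11 - 1.0885e+7*I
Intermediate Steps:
w(O) = sqrt(-4 + O) (w(O) = sqrt(O + (-5 - 1*(-1))) = sqrt(O + (-5 + 1)) = sqrt(O - 4) = sqrt(-4 + O))
(-164211 - 480533)*(w(-281) + 244743) = (-164211 - 480533)*(sqrt(-4 - 281) + 244743) = -644744*(sqrt(-285) + 244743) = -644744*(I*sqrt(285) + 244743) = -644744*(244743 + I*sqrt(285)) = -157796580792 - 644744*I*sqrt(285)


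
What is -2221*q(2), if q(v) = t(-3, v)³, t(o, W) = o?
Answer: 59967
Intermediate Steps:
q(v) = -27 (q(v) = (-3)³ = -27)
-2221*q(2) = -2221*(-27) = 59967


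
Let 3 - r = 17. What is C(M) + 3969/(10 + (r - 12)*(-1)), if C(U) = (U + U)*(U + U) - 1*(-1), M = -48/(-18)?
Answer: 5029/36 ≈ 139.69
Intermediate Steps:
r = -14 (r = 3 - 1*17 = 3 - 17 = -14)
M = 8/3 (M = -48*(-1/18) = 8/3 ≈ 2.6667)
C(U) = 1 + 4*U**2 (C(U) = (2*U)*(2*U) + 1 = 4*U**2 + 1 = 1 + 4*U**2)
C(M) + 3969/(10 + (r - 12)*(-1)) = (1 + 4*(8/3)**2) + 3969/(10 + (-14 - 12)*(-1)) = (1 + 4*(64/9)) + 3969/(10 - 26*(-1)) = (1 + 256/9) + 3969/(10 + 26) = 265/9 + 3969/36 = 265/9 + 3969*(1/36) = 265/9 + 441/4 = 5029/36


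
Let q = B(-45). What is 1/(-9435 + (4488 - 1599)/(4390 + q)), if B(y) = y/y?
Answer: -4391/41426196 ≈ -0.00010600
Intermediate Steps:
B(y) = 1
q = 1
1/(-9435 + (4488 - 1599)/(4390 + q)) = 1/(-9435 + (4488 - 1599)/(4390 + 1)) = 1/(-9435 + 2889/4391) = 1/(-41426196/4391) = -4391/41426196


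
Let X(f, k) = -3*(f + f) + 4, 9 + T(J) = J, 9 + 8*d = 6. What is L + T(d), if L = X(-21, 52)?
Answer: 965/8 ≈ 120.63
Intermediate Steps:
d = -3/8 (d = -9/8 + (⅛)*6 = -9/8 + ¾ = -3/8 ≈ -0.37500)
T(J) = -9 + J
X(f, k) = 4 - 6*f (X(f, k) = -6*f + 4 = 4 - 6*f)
L = 130 (L = 4 - 6*(-21) = 4 + 126 = 130)
L + T(d) = 130 + (-9 - 3/8) = 130 - 75/8 = 965/8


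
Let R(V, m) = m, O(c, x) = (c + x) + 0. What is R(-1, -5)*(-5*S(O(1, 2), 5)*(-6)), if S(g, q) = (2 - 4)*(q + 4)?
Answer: 2700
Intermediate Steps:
O(c, x) = c + x
S(g, q) = -8 - 2*q (S(g, q) = -2*(4 + q) = -8 - 2*q)
R(-1, -5)*(-5*S(O(1, 2), 5)*(-6)) = -5*(-5*(-8 - 2*5))*(-6) = -5*(-5*(-8 - 10))*(-6) = -5*(-5*(-18))*(-6) = -450*(-6) = -5*(-540) = 2700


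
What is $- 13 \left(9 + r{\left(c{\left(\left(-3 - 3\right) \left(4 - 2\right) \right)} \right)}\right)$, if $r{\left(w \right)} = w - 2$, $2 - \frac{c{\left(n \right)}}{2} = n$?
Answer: $-455$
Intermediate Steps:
$c{\left(n \right)} = 4 - 2 n$
$r{\left(w \right)} = -2 + w$
$- 13 \left(9 + r{\left(c{\left(\left(-3 - 3\right) \left(4 - 2\right) \right)} \right)}\right) = - 13 \left(9 - \left(-2 + 2 \left(-3 - 3\right) \left(4 - 2\right)\right)\right) = - 13 \left(9 - \left(-2 + 2 \left(-6\right) 2\right)\right) = - 13 \left(9 + \left(-2 + \left(4 - -24\right)\right)\right) = - 13 \left(9 + \left(-2 + \left(4 + 24\right)\right)\right) = - 13 \left(9 + \left(-2 + 28\right)\right) = - 13 \left(9 + 26\right) = \left(-13\right) 35 = -455$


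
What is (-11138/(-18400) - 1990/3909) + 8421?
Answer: 302846200021/35962800 ≈ 8421.1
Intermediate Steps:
(-11138/(-18400) - 1990/3909) + 8421 = (-11138*(-1/18400) - 1990*1/3909) + 8421 = (5569/9200 - 1990/3909) + 8421 = 3461221/35962800 + 8421 = 302846200021/35962800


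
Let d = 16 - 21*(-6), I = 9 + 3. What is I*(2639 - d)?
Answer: 29964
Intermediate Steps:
I = 12
d = 142 (d = 16 + 126 = 142)
I*(2639 - d) = 12*(2639 - 1*142) = 12*(2639 - 142) = 12*2497 = 29964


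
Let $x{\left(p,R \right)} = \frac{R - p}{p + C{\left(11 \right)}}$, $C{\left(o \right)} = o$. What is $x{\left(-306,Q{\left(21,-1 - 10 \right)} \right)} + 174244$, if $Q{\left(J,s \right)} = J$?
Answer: $\frac{51401653}{295} \approx 1.7424 \cdot 10^{5}$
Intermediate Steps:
$x{\left(p,R \right)} = \frac{R - p}{11 + p}$ ($x{\left(p,R \right)} = \frac{R - p}{p + 11} = \frac{R - p}{11 + p}$)
$x{\left(-306,Q{\left(21,-1 - 10 \right)} \right)} + 174244 = \frac{21 - -306}{11 - 306} + 174244 = \frac{21 + 306}{-295} + 174244 = \left(- \frac{1}{295}\right) 327 + 174244 = - \frac{327}{295} + 174244 = \frac{51401653}{295}$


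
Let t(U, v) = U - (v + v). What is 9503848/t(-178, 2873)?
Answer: -2375962/1481 ≈ -1604.3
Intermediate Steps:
t(U, v) = U - 2*v
9503848/t(-178, 2873) = 9503848/(-178 - 2*2873) = 9503848/(-178 - 5746) = 9503848/(-5924) = 9503848*(-1/5924) = -2375962/1481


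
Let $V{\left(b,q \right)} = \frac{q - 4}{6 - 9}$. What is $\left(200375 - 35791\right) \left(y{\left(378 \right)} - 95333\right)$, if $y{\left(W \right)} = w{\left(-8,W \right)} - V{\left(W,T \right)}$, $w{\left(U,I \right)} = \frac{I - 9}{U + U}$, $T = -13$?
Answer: $- \frac{94170088999}{6} \approx -1.5695 \cdot 10^{10}$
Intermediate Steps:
$w{\left(U,I \right)} = \frac{-9 + I}{2 U}$
$V{\left(b,q \right)} = \frac{4}{3} - \frac{q}{3}$ ($V{\left(b,q \right)} = \frac{-4 + q}{-3} = \left(-4 + q\right) \left(- \frac{1}{3}\right) = \frac{4}{3} - \frac{q}{3}$)
$y{\left(W \right)} = - \frac{245}{48} - \frac{W}{16}$ ($y{\left(W \right)} = \frac{-9 + W}{2 \left(-8\right)} - \left(\frac{4}{3} - - \frac{13}{3}\right) = \frac{1}{2} \left(- \frac{1}{8}\right) \left(-9 + W\right) - \left(\frac{4}{3} + \frac{13}{3}\right) = \left(\frac{9}{16} - \frac{W}{16}\right) - \frac{17}{3} = - \frac{245}{48} - \frac{W}{16}$)
$\left(200375 - 35791\right) \left(y{\left(378 \right)} - 95333\right) = \left(200375 - 35791\right) \left(\left(- \frac{245}{48} - \frac{189}{8}\right) - 95333\right) = 164584 \left(\left(- \frac{245}{48} - \frac{189}{8}\right) - 95333\right) = 164584 \left(- \frac{1379}{48} - 95333\right) = 164584 \left(- \frac{4577363}{48}\right) = - \frac{94170088999}{6}$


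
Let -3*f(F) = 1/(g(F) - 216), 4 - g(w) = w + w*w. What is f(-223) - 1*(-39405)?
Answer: 5877413371/149154 ≈ 39405.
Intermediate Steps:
g(w) = 4 - w - w**2 (g(w) = 4 - (w + w*w) = 4 - (w + w**2) = 4 + (-w - w**2) = 4 - w - w**2)
f(F) = -1/(3*(-212 - F - F**2)) (f(F) = -1/(3*((4 - F - F**2) - 216)) = -1/(3*(-212 - F - F**2)))
f(-223) - 1*(-39405) = 1/(3*(212 - 223 + (-223)**2)) - 1*(-39405) = 1/(3*(212 - 223 + 49729)) + 39405 = (1/3)/49718 + 39405 = (1/3)*(1/49718) + 39405 = 1/149154 + 39405 = 5877413371/149154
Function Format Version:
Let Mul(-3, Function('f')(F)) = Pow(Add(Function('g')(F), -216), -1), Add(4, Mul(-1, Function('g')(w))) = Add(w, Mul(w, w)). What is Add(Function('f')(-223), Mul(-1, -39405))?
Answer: Rational(5877413371, 149154) ≈ 39405.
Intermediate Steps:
Function('g')(w) = Add(4, Mul(-1, w), Mul(-1, Pow(w, 2))) (Function('g')(w) = Add(4, Mul(-1, Add(w, Mul(w, w)))) = Add(4, Mul(-1, Add(w, Pow(w, 2)))) = Add(4, Add(Mul(-1, w), Mul(-1, Pow(w, 2)))) = Add(4, Mul(-1, w), Mul(-1, Pow(w, 2))))
Function('f')(F) = Mul(Rational(-1, 3), Pow(Add(-212, Mul(-1, F), Mul(-1, Pow(F, 2))), -1)) (Function('f')(F) = Mul(Rational(-1, 3), Pow(Add(Add(4, Mul(-1, F), Mul(-1, Pow(F, 2))), -216), -1)) = Mul(Rational(-1, 3), Pow(Add(-212, Mul(-1, F), Mul(-1, Pow(F, 2))), -1)))
Add(Function('f')(-223), Mul(-1, -39405)) = Add(Mul(Rational(1, 3), Pow(Add(212, -223, Pow(-223, 2)), -1)), Mul(-1, -39405)) = Add(Mul(Rational(1, 3), Pow(Add(212, -223, 49729), -1)), 39405) = Add(Mul(Rational(1, 3), Pow(49718, -1)), 39405) = Add(Mul(Rational(1, 3), Rational(1, 49718)), 39405) = Add(Rational(1, 149154), 39405) = Rational(5877413371, 149154)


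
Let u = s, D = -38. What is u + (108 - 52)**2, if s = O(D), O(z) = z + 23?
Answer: 3121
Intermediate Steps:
O(z) = 23 + z
s = -15 (s = 23 - 38 = -15)
u = -15
u + (108 - 52)**2 = -15 + (108 - 52)**2 = -15 + 56**2 = -15 + 3136 = 3121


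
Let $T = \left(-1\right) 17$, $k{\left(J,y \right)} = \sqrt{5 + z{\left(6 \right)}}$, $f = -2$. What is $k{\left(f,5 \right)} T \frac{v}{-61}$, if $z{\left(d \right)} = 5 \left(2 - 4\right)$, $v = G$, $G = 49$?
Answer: $\frac{833 i \sqrt{5}}{61} \approx 30.535 i$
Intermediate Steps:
$v = 49$
$z{\left(d \right)} = -10$ ($z{\left(d \right)} = 5 \left(-2\right) = -10$)
$k{\left(J,y \right)} = i \sqrt{5}$ ($k{\left(J,y \right)} = \sqrt{5 - 10} = \sqrt{-5} = i \sqrt{5}$)
$T = -17$
$k{\left(f,5 \right)} T \frac{v}{-61} = i \sqrt{5} \left(-17\right) \frac{49}{-61} = - 17 i \sqrt{5} \cdot 49 \left(- \frac{1}{61}\right) = - 17 i \sqrt{5} \left(- \frac{49}{61}\right) = \frac{833 i \sqrt{5}}{61}$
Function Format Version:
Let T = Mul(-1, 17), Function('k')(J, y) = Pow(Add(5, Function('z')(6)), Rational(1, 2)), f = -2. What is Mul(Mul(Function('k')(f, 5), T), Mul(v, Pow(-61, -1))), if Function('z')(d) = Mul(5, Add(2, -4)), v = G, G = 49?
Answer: Mul(Rational(833, 61), I, Pow(5, Rational(1, 2))) ≈ Mul(30.535, I)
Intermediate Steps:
v = 49
Function('z')(d) = -10 (Function('z')(d) = Mul(5, -2) = -10)
Function('k')(J, y) = Mul(I, Pow(5, Rational(1, 2))) (Function('k')(J, y) = Pow(Add(5, -10), Rational(1, 2)) = Pow(-5, Rational(1, 2)) = Mul(I, Pow(5, Rational(1, 2))))
T = -17
Mul(Mul(Function('k')(f, 5), T), Mul(v, Pow(-61, -1))) = Mul(Mul(Mul(I, Pow(5, Rational(1, 2))), -17), Mul(49, Pow(-61, -1))) = Mul(Mul(-17, I, Pow(5, Rational(1, 2))), Mul(49, Rational(-1, 61))) = Mul(Mul(-17, I, Pow(5, Rational(1, 2))), Rational(-49, 61)) = Mul(Rational(833, 61), I, Pow(5, Rational(1, 2)))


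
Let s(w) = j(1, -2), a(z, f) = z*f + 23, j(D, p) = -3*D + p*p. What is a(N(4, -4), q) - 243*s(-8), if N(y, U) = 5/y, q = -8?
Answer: -230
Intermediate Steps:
j(D, p) = p² - 3*D (j(D, p) = -3*D + p² = p² - 3*D)
a(z, f) = 23 + f*z (a(z, f) = f*z + 23 = 23 + f*z)
s(w) = 1 (s(w) = (-2)² - 3*1 = 4 - 3 = 1)
a(N(4, -4), q) - 243*s(-8) = (23 - 40/4) - 243*1 = (23 - 40/4) - 243 = (23 - 8*5/4) - 243 = (23 - 10) - 243 = 13 - 243 = -230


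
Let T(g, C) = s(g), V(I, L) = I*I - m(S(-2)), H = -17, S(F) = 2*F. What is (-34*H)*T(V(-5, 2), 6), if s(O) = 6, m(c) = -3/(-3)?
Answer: 3468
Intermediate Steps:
m(c) = 1 (m(c) = -3*(-⅓) = 1)
V(I, L) = -1 + I² (V(I, L) = I*I - 1*1 = I² - 1 = -1 + I²)
T(g, C) = 6
(-34*H)*T(V(-5, 2), 6) = -34*(-17)*6 = 578*6 = 3468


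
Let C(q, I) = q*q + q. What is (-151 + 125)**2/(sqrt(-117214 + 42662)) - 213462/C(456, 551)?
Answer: -35577/34732 - 169*I*sqrt(18638)/9319 ≈ -1.0243 - 2.4758*I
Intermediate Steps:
C(q, I) = q + q**2 (C(q, I) = q**2 + q = q + q**2)
(-151 + 125)**2/(sqrt(-117214 + 42662)) - 213462/C(456, 551) = (-151 + 125)**2/(sqrt(-117214 + 42662)) - 213462*1/(456*(1 + 456)) = (-26)**2/(sqrt(-74552)) - 213462/(456*457) = 676/((2*I*sqrt(18638))) - 213462/208392 = 676*(-I*sqrt(18638)/37276) - 213462*1/208392 = -169*I*sqrt(18638)/9319 - 35577/34732 = -35577/34732 - 169*I*sqrt(18638)/9319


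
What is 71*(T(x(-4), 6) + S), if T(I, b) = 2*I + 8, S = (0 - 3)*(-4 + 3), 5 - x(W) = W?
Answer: 2059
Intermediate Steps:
x(W) = 5 - W
S = 3 (S = -3*(-1) = 3)
T(I, b) = 8 + 2*I
71*(T(x(-4), 6) + S) = 71*((8 + 2*(5 - 1*(-4))) + 3) = 71*((8 + 2*(5 + 4)) + 3) = 71*((8 + 2*9) + 3) = 71*((8 + 18) + 3) = 71*(26 + 3) = 71*29 = 2059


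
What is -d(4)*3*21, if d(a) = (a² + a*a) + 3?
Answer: -2205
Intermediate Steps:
d(a) = 3 + 2*a² (d(a) = (a² + a²) + 3 = 2*a² + 3 = 3 + 2*a²)
-d(4)*3*21 = -(3 + 2*4²)*3*21 = -(3 + 2*16)*3*21 = -(3 + 32)*3*21 = -35*3*21 = -105*21 = -1*2205 = -2205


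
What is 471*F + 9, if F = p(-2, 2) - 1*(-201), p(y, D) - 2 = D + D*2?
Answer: 98448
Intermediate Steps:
p(y, D) = 2 + 3*D (p(y, D) = 2 + (D + D*2) = 2 + (D + 2*D) = 2 + 3*D)
F = 209 (F = (2 + 3*2) - 1*(-201) = (2 + 6) + 201 = 8 + 201 = 209)
471*F + 9 = 471*209 + 9 = 98439 + 9 = 98448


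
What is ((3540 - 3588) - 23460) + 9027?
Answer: -14481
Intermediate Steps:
((3540 - 3588) - 23460) + 9027 = (-48 - 23460) + 9027 = -23508 + 9027 = -14481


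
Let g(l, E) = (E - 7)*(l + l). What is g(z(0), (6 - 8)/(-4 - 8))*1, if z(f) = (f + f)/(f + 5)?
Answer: 0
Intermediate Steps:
z(f) = 2*f/(5 + f) (z(f) = (2*f)/(5 + f) = 2*f/(5 + f))
g(l, E) = 2*l*(-7 + E) (g(l, E) = (-7 + E)*(2*l) = 2*l*(-7 + E))
g(z(0), (6 - 8)/(-4 - 8))*1 = (2*(2*0/(5 + 0))*(-7 + (6 - 8)/(-4 - 8)))*1 = (2*(2*0/5)*(-7 - 2/(-12)))*1 = (2*(2*0*(1/5))*(-7 - 2*(-1/12)))*1 = (2*0*(-7 + 1/6))*1 = (2*0*(-41/6))*1 = 0*1 = 0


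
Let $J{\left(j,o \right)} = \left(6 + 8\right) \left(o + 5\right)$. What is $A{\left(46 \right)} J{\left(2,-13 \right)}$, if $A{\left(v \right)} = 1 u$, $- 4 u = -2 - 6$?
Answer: $-224$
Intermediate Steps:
$J{\left(j,o \right)} = 70 + 14 o$ ($J{\left(j,o \right)} = 14 \left(5 + o\right) = 70 + 14 o$)
$u = 2$ ($u = - \frac{-2 - 6}{4} = \left(- \frac{1}{4}\right) \left(-8\right) = 2$)
$A{\left(v \right)} = 2$ ($A{\left(v \right)} = 1 \cdot 2 = 2$)
$A{\left(46 \right)} J{\left(2,-13 \right)} = 2 \left(70 + 14 \left(-13\right)\right) = 2 \left(70 - 182\right) = 2 \left(-112\right) = -224$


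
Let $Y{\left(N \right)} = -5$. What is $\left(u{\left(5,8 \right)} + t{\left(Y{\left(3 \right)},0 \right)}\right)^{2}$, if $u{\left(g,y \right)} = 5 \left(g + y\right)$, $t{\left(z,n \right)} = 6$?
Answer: $5041$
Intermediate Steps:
$u{\left(g,y \right)} = 5 g + 5 y$
$\left(u{\left(5,8 \right)} + t{\left(Y{\left(3 \right)},0 \right)}\right)^{2} = \left(\left(5 \cdot 5 + 5 \cdot 8\right) + 6\right)^{2} = \left(\left(25 + 40\right) + 6\right)^{2} = \left(65 + 6\right)^{2} = 71^{2} = 5041$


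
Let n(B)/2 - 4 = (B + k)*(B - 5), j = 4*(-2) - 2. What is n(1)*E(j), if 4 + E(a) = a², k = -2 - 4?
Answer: 4608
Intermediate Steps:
k = -6
j = -10 (j = -8 - 2 = -10)
n(B) = 8 + 2*(-6 + B)*(-5 + B) (n(B) = 8 + 2*((B - 6)*(B - 5)) = 8 + 2*((-6 + B)*(-5 + B)) = 8 + 2*(-6 + B)*(-5 + B))
E(a) = -4 + a²
n(1)*E(j) = (68 - 22*1 + 2*1²)*(-4 + (-10)²) = (68 - 22 + 2*1)*(-4 + 100) = (68 - 22 + 2)*96 = 48*96 = 4608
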